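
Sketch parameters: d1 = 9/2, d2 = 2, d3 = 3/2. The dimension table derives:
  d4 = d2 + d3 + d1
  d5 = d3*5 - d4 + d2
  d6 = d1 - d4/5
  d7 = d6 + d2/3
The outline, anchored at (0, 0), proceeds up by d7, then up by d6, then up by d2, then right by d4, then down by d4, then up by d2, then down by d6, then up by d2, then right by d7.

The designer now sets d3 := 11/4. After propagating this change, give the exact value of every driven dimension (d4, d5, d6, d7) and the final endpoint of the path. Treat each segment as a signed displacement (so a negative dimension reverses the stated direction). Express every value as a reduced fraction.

Apply edit: d3 := 11/4
  d4 = d2 + d3 + d1 = 37/4
  d5 = d3*5 - d4 + d2 = 13/2
  d6 = d1 - d4/5 = 53/20
  d7 = d6 + d2/3 = 199/60
Walk from origin (0, 0):
  seg 1: up by d7 = 199/60 → (0, 199/60)
  seg 2: up by d6 = 53/20 → (0, 179/30)
  seg 3: up by d2 = 2 → (0, 239/30)
  seg 4: right by d4 = 37/4 → (37/4, 239/30)
  seg 5: down by d4 = 37/4 → (37/4, -77/60)
  seg 6: up by d2 = 2 → (37/4, 43/60)
  seg 7: down by d6 = 53/20 → (37/4, -29/15)
  seg 8: up by d2 = 2 → (37/4, 1/15)
  seg 9: right by d7 = 199/60 → (377/30, 1/15)

d4 = 37/4
d5 = 13/2
d6 = 53/20
d7 = 199/60
endpoint = (377/30, 1/15)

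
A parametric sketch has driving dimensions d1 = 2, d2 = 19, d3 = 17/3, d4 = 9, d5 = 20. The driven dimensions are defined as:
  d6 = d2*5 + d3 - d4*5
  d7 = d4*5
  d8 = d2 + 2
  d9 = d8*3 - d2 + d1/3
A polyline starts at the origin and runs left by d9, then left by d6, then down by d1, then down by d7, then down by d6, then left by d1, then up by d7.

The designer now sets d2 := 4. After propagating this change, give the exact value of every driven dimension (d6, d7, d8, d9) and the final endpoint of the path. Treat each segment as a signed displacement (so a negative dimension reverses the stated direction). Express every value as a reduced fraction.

d6 = -58/3
d7 = 45
d8 = 6
d9 = 44/3
endpoint = (8/3, 52/3)

Apply edit: d2 := 4
  d6 = d2*5 + d3 - d4*5 = -58/3
  d7 = d4*5 = 45
  d8 = d2 + 2 = 6
  d9 = d8*3 - d2 + d1/3 = 44/3
Walk from origin (0, 0):
  seg 1: left by d9 = 44/3 → (-44/3, 0)
  seg 2: left by d6 = -58/3 → (14/3, 0)
  seg 3: down by d1 = 2 → (14/3, -2)
  seg 4: down by d7 = 45 → (14/3, -47)
  seg 5: down by d6 = -58/3 → (14/3, -83/3)
  seg 6: left by d1 = 2 → (8/3, -83/3)
  seg 7: up by d7 = 45 → (8/3, 52/3)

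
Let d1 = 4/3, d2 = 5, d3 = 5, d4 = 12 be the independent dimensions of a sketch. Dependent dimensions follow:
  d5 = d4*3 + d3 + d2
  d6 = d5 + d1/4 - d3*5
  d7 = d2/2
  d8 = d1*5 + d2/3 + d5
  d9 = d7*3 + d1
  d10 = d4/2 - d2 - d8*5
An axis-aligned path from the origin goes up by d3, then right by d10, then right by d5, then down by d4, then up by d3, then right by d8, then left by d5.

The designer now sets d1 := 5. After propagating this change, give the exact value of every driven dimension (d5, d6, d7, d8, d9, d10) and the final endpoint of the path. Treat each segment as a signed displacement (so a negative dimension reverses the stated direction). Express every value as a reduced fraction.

Apply edit: d1 := 5
  d5 = d4*3 + d3 + d2 = 46
  d6 = d5 + d1/4 - d3*5 = 89/4
  d7 = d2/2 = 5/2
  d8 = d1*5 + d2/3 + d5 = 218/3
  d9 = d7*3 + d1 = 25/2
  d10 = d4/2 - d2 - d8*5 = -1087/3
Walk from origin (0, 0):
  seg 1: up by d3 = 5 → (0, 5)
  seg 2: right by d10 = -1087/3 → (-1087/3, 5)
  seg 3: right by d5 = 46 → (-949/3, 5)
  seg 4: down by d4 = 12 → (-949/3, -7)
  seg 5: up by d3 = 5 → (-949/3, -2)
  seg 6: right by d8 = 218/3 → (-731/3, -2)
  seg 7: left by d5 = 46 → (-869/3, -2)

d5 = 46
d6 = 89/4
d7 = 5/2
d8 = 218/3
d9 = 25/2
d10 = -1087/3
endpoint = (-869/3, -2)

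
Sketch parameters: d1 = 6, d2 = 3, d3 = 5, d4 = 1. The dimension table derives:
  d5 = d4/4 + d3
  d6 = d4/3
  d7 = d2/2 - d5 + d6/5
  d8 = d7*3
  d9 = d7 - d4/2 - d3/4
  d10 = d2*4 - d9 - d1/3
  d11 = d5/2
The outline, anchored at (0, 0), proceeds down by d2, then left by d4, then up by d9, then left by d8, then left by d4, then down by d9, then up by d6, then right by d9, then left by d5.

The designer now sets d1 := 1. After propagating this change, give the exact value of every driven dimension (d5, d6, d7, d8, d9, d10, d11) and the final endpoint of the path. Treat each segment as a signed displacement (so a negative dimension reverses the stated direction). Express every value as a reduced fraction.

Apply edit: d1 := 1
  d5 = d4/4 + d3 = 21/4
  d6 = d4/3 = 1/3
  d7 = d2/2 - d5 + d6/5 = -221/60
  d8 = d7*3 = -221/20
  d9 = d7 - d4/2 - d3/4 = -163/30
  d10 = d2*4 - d9 - d1/3 = 171/10
  d11 = d5/2 = 21/8
Walk from origin (0, 0):
  seg 1: down by d2 = 3 → (0, -3)
  seg 2: left by d4 = 1 → (-1, -3)
  seg 3: up by d9 = -163/30 → (-1, -253/30)
  seg 4: left by d8 = -221/20 → (201/20, -253/30)
  seg 5: left by d4 = 1 → (181/20, -253/30)
  seg 6: down by d9 = -163/30 → (181/20, -3)
  seg 7: up by d6 = 1/3 → (181/20, -8/3)
  seg 8: right by d9 = -163/30 → (217/60, -8/3)
  seg 9: left by d5 = 21/4 → (-49/30, -8/3)

d5 = 21/4
d6 = 1/3
d7 = -221/60
d8 = -221/20
d9 = -163/30
d10 = 171/10
d11 = 21/8
endpoint = (-49/30, -8/3)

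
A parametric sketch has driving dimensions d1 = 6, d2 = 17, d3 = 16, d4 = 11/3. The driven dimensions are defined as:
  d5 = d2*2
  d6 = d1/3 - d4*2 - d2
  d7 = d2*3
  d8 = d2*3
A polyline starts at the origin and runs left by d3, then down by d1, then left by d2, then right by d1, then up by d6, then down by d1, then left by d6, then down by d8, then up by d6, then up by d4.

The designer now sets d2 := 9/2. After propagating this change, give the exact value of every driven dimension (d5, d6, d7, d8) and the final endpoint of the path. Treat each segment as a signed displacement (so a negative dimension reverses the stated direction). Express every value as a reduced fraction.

Apply edit: d2 := 9/2
  d5 = d2*2 = 9
  d6 = d1/3 - d4*2 - d2 = -59/6
  d7 = d2*3 = 27/2
  d8 = d2*3 = 27/2
Walk from origin (0, 0):
  seg 1: left by d3 = 16 → (-16, 0)
  seg 2: down by d1 = 6 → (-16, -6)
  seg 3: left by d2 = 9/2 → (-41/2, -6)
  seg 4: right by d1 = 6 → (-29/2, -6)
  seg 5: up by d6 = -59/6 → (-29/2, -95/6)
  seg 6: down by d1 = 6 → (-29/2, -131/6)
  seg 7: left by d6 = -59/6 → (-14/3, -131/6)
  seg 8: down by d8 = 27/2 → (-14/3, -106/3)
  seg 9: up by d6 = -59/6 → (-14/3, -271/6)
  seg 10: up by d4 = 11/3 → (-14/3, -83/2)

d5 = 9
d6 = -59/6
d7 = 27/2
d8 = 27/2
endpoint = (-14/3, -83/2)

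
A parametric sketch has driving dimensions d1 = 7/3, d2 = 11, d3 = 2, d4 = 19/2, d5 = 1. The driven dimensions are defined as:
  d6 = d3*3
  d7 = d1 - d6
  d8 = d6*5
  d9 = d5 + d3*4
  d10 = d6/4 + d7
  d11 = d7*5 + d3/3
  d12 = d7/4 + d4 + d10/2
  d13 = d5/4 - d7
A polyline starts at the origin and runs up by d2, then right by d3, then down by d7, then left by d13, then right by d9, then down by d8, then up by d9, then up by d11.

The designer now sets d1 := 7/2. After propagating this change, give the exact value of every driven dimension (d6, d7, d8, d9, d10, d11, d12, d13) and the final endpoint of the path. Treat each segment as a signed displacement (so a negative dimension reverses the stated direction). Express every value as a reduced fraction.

Apply edit: d1 := 7/2
  d6 = d3*3 = 6
  d7 = d1 - d6 = -5/2
  d8 = d6*5 = 30
  d9 = d5 + d3*4 = 9
  d10 = d6/4 + d7 = -1
  d11 = d7*5 + d3/3 = -71/6
  d12 = d7/4 + d4 + d10/2 = 67/8
  d13 = d5/4 - d7 = 11/4
Walk from origin (0, 0):
  seg 1: up by d2 = 11 → (0, 11)
  seg 2: right by d3 = 2 → (2, 11)
  seg 3: down by d7 = -5/2 → (2, 27/2)
  seg 4: left by d13 = 11/4 → (-3/4, 27/2)
  seg 5: right by d9 = 9 → (33/4, 27/2)
  seg 6: down by d8 = 30 → (33/4, -33/2)
  seg 7: up by d9 = 9 → (33/4, -15/2)
  seg 8: up by d11 = -71/6 → (33/4, -58/3)

d6 = 6
d7 = -5/2
d8 = 30
d9 = 9
d10 = -1
d11 = -71/6
d12 = 67/8
d13 = 11/4
endpoint = (33/4, -58/3)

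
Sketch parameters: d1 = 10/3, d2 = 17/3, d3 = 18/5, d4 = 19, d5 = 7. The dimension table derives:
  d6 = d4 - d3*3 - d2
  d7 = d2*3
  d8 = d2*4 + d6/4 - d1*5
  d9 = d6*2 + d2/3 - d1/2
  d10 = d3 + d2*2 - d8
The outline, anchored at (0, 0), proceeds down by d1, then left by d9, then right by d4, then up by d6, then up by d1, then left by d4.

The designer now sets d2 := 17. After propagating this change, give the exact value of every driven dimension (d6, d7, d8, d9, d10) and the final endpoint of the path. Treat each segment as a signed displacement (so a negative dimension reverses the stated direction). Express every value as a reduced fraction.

d6 = -44/5
d7 = 51
d8 = 737/15
d9 = -68/5
d10 = -173/15
endpoint = (68/5, -44/5)

Apply edit: d2 := 17
  d6 = d4 - d3*3 - d2 = -44/5
  d7 = d2*3 = 51
  d8 = d2*4 + d6/4 - d1*5 = 737/15
  d9 = d6*2 + d2/3 - d1/2 = -68/5
  d10 = d3 + d2*2 - d8 = -173/15
Walk from origin (0, 0):
  seg 1: down by d1 = 10/3 → (0, -10/3)
  seg 2: left by d9 = -68/5 → (68/5, -10/3)
  seg 3: right by d4 = 19 → (163/5, -10/3)
  seg 4: up by d6 = -44/5 → (163/5, -182/15)
  seg 5: up by d1 = 10/3 → (163/5, -44/5)
  seg 6: left by d4 = 19 → (68/5, -44/5)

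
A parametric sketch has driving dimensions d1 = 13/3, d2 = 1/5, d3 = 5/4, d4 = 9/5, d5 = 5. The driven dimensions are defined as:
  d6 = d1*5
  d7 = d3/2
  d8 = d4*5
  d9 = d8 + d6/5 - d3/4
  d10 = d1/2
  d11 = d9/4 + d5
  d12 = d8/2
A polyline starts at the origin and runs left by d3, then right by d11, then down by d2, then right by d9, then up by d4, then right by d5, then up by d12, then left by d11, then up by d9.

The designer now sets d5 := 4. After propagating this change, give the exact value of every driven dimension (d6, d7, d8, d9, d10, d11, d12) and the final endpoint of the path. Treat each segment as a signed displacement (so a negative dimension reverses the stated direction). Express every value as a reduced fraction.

d6 = 65/3
d7 = 5/8
d8 = 9
d9 = 625/48
d10 = 13/6
d11 = 1393/192
d12 = 9/2
endpoint = (757/48, 4589/240)

Apply edit: d5 := 4
  d6 = d1*5 = 65/3
  d7 = d3/2 = 5/8
  d8 = d4*5 = 9
  d9 = d8 + d6/5 - d3/4 = 625/48
  d10 = d1/2 = 13/6
  d11 = d9/4 + d5 = 1393/192
  d12 = d8/2 = 9/2
Walk from origin (0, 0):
  seg 1: left by d3 = 5/4 → (-5/4, 0)
  seg 2: right by d11 = 1393/192 → (1153/192, 0)
  seg 3: down by d2 = 1/5 → (1153/192, -1/5)
  seg 4: right by d9 = 625/48 → (3653/192, -1/5)
  seg 5: up by d4 = 9/5 → (3653/192, 8/5)
  seg 6: right by d5 = 4 → (4421/192, 8/5)
  seg 7: up by d12 = 9/2 → (4421/192, 61/10)
  seg 8: left by d11 = 1393/192 → (757/48, 61/10)
  seg 9: up by d9 = 625/48 → (757/48, 4589/240)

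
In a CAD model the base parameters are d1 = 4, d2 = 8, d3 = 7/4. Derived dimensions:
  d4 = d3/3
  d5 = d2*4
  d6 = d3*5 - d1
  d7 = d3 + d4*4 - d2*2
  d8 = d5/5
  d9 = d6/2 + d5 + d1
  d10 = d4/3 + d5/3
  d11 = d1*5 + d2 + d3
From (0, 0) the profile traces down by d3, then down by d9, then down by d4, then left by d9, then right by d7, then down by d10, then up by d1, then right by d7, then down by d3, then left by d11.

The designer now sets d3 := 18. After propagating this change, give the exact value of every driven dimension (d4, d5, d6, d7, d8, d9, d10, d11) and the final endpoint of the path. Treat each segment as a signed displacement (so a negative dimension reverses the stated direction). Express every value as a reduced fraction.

d4 = 6
d5 = 32
d6 = 86
d7 = 26
d8 = 32/5
d9 = 79
d10 = 38/3
d11 = 46
endpoint = (-73, -389/3)

Apply edit: d3 := 18
  d4 = d3/3 = 6
  d5 = d2*4 = 32
  d6 = d3*5 - d1 = 86
  d7 = d3 + d4*4 - d2*2 = 26
  d8 = d5/5 = 32/5
  d9 = d6/2 + d5 + d1 = 79
  d10 = d4/3 + d5/3 = 38/3
  d11 = d1*5 + d2 + d3 = 46
Walk from origin (0, 0):
  seg 1: down by d3 = 18 → (0, -18)
  seg 2: down by d9 = 79 → (0, -97)
  seg 3: down by d4 = 6 → (0, -103)
  seg 4: left by d9 = 79 → (-79, -103)
  seg 5: right by d7 = 26 → (-53, -103)
  seg 6: down by d10 = 38/3 → (-53, -347/3)
  seg 7: up by d1 = 4 → (-53, -335/3)
  seg 8: right by d7 = 26 → (-27, -335/3)
  seg 9: down by d3 = 18 → (-27, -389/3)
  seg 10: left by d11 = 46 → (-73, -389/3)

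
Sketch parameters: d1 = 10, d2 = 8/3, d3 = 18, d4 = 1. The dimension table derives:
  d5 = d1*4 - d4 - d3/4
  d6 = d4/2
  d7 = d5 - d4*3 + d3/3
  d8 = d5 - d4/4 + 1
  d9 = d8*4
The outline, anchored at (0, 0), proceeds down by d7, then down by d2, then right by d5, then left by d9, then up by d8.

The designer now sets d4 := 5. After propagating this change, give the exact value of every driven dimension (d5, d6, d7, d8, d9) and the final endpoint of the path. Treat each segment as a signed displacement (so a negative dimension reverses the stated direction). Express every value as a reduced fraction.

Apply edit: d4 := 5
  d5 = d1*4 - d4 - d3/4 = 61/2
  d6 = d4/2 = 5/2
  d7 = d5 - d4*3 + d3/3 = 43/2
  d8 = d5 - d4/4 + 1 = 121/4
  d9 = d8*4 = 121
Walk from origin (0, 0):
  seg 1: down by d7 = 43/2 → (0, -43/2)
  seg 2: down by d2 = 8/3 → (0, -145/6)
  seg 3: right by d5 = 61/2 → (61/2, -145/6)
  seg 4: left by d9 = 121 → (-181/2, -145/6)
  seg 5: up by d8 = 121/4 → (-181/2, 73/12)

d5 = 61/2
d6 = 5/2
d7 = 43/2
d8 = 121/4
d9 = 121
endpoint = (-181/2, 73/12)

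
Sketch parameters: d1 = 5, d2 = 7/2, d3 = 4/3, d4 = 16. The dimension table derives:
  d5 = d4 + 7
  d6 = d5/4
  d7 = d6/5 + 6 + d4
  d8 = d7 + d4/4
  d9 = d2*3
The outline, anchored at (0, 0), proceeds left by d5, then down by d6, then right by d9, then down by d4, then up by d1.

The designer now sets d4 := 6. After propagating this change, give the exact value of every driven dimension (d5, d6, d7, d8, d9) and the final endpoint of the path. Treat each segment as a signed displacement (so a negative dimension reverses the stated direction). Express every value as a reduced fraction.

d5 = 13
d6 = 13/4
d7 = 253/20
d8 = 283/20
d9 = 21/2
endpoint = (-5/2, -17/4)

Apply edit: d4 := 6
  d5 = d4 + 7 = 13
  d6 = d5/4 = 13/4
  d7 = d6/5 + 6 + d4 = 253/20
  d8 = d7 + d4/4 = 283/20
  d9 = d2*3 = 21/2
Walk from origin (0, 0):
  seg 1: left by d5 = 13 → (-13, 0)
  seg 2: down by d6 = 13/4 → (-13, -13/4)
  seg 3: right by d9 = 21/2 → (-5/2, -13/4)
  seg 4: down by d4 = 6 → (-5/2, -37/4)
  seg 5: up by d1 = 5 → (-5/2, -17/4)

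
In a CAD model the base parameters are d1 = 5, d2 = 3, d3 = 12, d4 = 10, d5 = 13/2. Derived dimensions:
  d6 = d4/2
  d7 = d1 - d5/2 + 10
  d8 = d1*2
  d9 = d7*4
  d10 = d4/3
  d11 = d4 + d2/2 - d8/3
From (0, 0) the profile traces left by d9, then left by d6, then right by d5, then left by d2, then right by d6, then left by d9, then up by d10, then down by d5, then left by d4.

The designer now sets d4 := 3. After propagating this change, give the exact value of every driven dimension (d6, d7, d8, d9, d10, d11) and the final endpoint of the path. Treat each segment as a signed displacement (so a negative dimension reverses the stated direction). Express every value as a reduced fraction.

Apply edit: d4 := 3
  d6 = d4/2 = 3/2
  d7 = d1 - d5/2 + 10 = 47/4
  d8 = d1*2 = 10
  d9 = d7*4 = 47
  d10 = d4/3 = 1
  d11 = d4 + d2/2 - d8/3 = 7/6
Walk from origin (0, 0):
  seg 1: left by d9 = 47 → (-47, 0)
  seg 2: left by d6 = 3/2 → (-97/2, 0)
  seg 3: right by d5 = 13/2 → (-42, 0)
  seg 4: left by d2 = 3 → (-45, 0)
  seg 5: right by d6 = 3/2 → (-87/2, 0)
  seg 6: left by d9 = 47 → (-181/2, 0)
  seg 7: up by d10 = 1 → (-181/2, 1)
  seg 8: down by d5 = 13/2 → (-181/2, -11/2)
  seg 9: left by d4 = 3 → (-187/2, -11/2)

d6 = 3/2
d7 = 47/4
d8 = 10
d9 = 47
d10 = 1
d11 = 7/6
endpoint = (-187/2, -11/2)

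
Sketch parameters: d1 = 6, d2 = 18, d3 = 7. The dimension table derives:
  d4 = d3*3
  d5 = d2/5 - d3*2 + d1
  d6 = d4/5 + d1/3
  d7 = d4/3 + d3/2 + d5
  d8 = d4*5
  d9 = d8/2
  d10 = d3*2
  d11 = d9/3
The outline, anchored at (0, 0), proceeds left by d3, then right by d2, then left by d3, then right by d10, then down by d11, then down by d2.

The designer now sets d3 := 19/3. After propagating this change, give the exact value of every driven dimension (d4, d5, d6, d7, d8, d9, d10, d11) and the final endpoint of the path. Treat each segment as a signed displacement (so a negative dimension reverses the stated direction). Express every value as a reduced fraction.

d4 = 19
d5 = -46/15
d6 = 29/5
d7 = 193/30
d8 = 95
d9 = 95/2
d10 = 38/3
d11 = 95/6
endpoint = (18, -203/6)

Apply edit: d3 := 19/3
  d4 = d3*3 = 19
  d5 = d2/5 - d3*2 + d1 = -46/15
  d6 = d4/5 + d1/3 = 29/5
  d7 = d4/3 + d3/2 + d5 = 193/30
  d8 = d4*5 = 95
  d9 = d8/2 = 95/2
  d10 = d3*2 = 38/3
  d11 = d9/3 = 95/6
Walk from origin (0, 0):
  seg 1: left by d3 = 19/3 → (-19/3, 0)
  seg 2: right by d2 = 18 → (35/3, 0)
  seg 3: left by d3 = 19/3 → (16/3, 0)
  seg 4: right by d10 = 38/3 → (18, 0)
  seg 5: down by d11 = 95/6 → (18, -95/6)
  seg 6: down by d2 = 18 → (18, -203/6)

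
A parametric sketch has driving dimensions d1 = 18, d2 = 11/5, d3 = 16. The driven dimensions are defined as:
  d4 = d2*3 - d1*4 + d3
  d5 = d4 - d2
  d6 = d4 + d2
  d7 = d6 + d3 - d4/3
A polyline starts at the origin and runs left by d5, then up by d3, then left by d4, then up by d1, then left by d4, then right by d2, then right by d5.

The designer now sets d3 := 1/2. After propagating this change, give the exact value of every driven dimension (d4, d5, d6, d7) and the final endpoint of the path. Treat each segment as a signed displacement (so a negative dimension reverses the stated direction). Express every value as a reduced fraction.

Apply edit: d3 := 1/2
  d4 = d2*3 - d1*4 + d3 = -649/10
  d5 = d4 - d2 = -671/10
  d6 = d4 + d2 = -627/10
  d7 = d6 + d3 - d4/3 = -1217/30
Walk from origin (0, 0):
  seg 1: left by d5 = -671/10 → (671/10, 0)
  seg 2: up by d3 = 1/2 → (671/10, 1/2)
  seg 3: left by d4 = -649/10 → (132, 1/2)
  seg 4: up by d1 = 18 → (132, 37/2)
  seg 5: left by d4 = -649/10 → (1969/10, 37/2)
  seg 6: right by d2 = 11/5 → (1991/10, 37/2)
  seg 7: right by d5 = -671/10 → (132, 37/2)

d4 = -649/10
d5 = -671/10
d6 = -627/10
d7 = -1217/30
endpoint = (132, 37/2)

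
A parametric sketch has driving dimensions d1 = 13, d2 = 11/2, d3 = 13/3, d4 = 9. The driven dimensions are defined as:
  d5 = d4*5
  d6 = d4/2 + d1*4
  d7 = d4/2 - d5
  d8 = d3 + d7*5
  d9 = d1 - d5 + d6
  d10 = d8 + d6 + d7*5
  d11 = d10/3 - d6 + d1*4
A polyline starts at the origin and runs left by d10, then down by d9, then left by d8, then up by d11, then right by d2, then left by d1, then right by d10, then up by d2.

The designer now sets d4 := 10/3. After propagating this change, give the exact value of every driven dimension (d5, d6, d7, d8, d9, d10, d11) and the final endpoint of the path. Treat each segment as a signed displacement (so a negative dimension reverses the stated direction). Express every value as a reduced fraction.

Apply edit: d4 := 10/3
  d5 = d4*5 = 50/3
  d6 = d4/2 + d1*4 = 161/3
  d7 = d4/2 - d5 = -15
  d8 = d3 + d7*5 = -212/3
  d9 = d1 - d5 + d6 = 50
  d10 = d8 + d6 + d7*5 = -92
  d11 = d10/3 - d6 + d1*4 = -97/3
Walk from origin (0, 0):
  seg 1: left by d10 = -92 → (92, 0)
  seg 2: down by d9 = 50 → (92, -50)
  seg 3: left by d8 = -212/3 → (488/3, -50)
  seg 4: up by d11 = -97/3 → (488/3, -247/3)
  seg 5: right by d2 = 11/2 → (1009/6, -247/3)
  seg 6: left by d1 = 13 → (931/6, -247/3)
  seg 7: right by d10 = -92 → (379/6, -247/3)
  seg 8: up by d2 = 11/2 → (379/6, -461/6)

d5 = 50/3
d6 = 161/3
d7 = -15
d8 = -212/3
d9 = 50
d10 = -92
d11 = -97/3
endpoint = (379/6, -461/6)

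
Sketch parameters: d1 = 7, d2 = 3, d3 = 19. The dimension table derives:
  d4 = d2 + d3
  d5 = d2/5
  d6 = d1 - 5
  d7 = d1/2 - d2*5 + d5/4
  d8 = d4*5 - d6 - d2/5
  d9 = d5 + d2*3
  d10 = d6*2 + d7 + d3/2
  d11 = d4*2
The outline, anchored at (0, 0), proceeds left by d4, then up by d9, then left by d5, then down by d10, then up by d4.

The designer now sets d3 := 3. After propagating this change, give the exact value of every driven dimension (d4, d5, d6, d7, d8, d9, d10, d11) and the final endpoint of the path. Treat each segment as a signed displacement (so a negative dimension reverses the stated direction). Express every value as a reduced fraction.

Apply edit: d3 := 3
  d4 = d2 + d3 = 6
  d5 = d2/5 = 3/5
  d6 = d1 - 5 = 2
  d7 = d1/2 - d2*5 + d5/4 = -227/20
  d8 = d4*5 - d6 - d2/5 = 137/5
  d9 = d5 + d2*3 = 48/5
  d10 = d6*2 + d7 + d3/2 = -117/20
  d11 = d4*2 = 12
Walk from origin (0, 0):
  seg 1: left by d4 = 6 → (-6, 0)
  seg 2: up by d9 = 48/5 → (-6, 48/5)
  seg 3: left by d5 = 3/5 → (-33/5, 48/5)
  seg 4: down by d10 = -117/20 → (-33/5, 309/20)
  seg 5: up by d4 = 6 → (-33/5, 429/20)

d4 = 6
d5 = 3/5
d6 = 2
d7 = -227/20
d8 = 137/5
d9 = 48/5
d10 = -117/20
d11 = 12
endpoint = (-33/5, 429/20)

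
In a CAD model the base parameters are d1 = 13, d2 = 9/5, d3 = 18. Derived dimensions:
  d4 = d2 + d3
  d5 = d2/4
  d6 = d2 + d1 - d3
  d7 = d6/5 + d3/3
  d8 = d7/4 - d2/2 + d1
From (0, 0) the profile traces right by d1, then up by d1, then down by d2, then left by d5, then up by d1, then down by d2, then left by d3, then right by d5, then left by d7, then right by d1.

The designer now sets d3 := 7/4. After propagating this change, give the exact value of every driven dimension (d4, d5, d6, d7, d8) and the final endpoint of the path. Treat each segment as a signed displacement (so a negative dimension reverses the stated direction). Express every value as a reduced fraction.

d4 = 71/20
d5 = 9/20
d6 = 261/20
d7 = 479/150
d8 = 7739/600
endpoint = (6317/300, 112/5)

Apply edit: d3 := 7/4
  d4 = d2 + d3 = 71/20
  d5 = d2/4 = 9/20
  d6 = d2 + d1 - d3 = 261/20
  d7 = d6/5 + d3/3 = 479/150
  d8 = d7/4 - d2/2 + d1 = 7739/600
Walk from origin (0, 0):
  seg 1: right by d1 = 13 → (13, 0)
  seg 2: up by d1 = 13 → (13, 13)
  seg 3: down by d2 = 9/5 → (13, 56/5)
  seg 4: left by d5 = 9/20 → (251/20, 56/5)
  seg 5: up by d1 = 13 → (251/20, 121/5)
  seg 6: down by d2 = 9/5 → (251/20, 112/5)
  seg 7: left by d3 = 7/4 → (54/5, 112/5)
  seg 8: right by d5 = 9/20 → (45/4, 112/5)
  seg 9: left by d7 = 479/150 → (2417/300, 112/5)
  seg 10: right by d1 = 13 → (6317/300, 112/5)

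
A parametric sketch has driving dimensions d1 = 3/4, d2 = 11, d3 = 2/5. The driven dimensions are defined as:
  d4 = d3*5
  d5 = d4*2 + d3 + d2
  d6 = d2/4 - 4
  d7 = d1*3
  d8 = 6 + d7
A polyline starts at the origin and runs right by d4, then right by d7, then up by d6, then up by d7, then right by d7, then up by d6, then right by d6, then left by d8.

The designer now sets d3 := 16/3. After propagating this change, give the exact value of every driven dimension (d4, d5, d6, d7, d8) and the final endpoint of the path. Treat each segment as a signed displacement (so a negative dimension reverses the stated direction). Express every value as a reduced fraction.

Apply edit: d3 := 16/3
  d4 = d3*5 = 80/3
  d5 = d4*2 + d3 + d2 = 209/3
  d6 = d2/4 - 4 = -5/4
  d7 = d1*3 = 9/4
  d8 = 6 + d7 = 33/4
Walk from origin (0, 0):
  seg 1: right by d4 = 80/3 → (80/3, 0)
  seg 2: right by d7 = 9/4 → (347/12, 0)
  seg 3: up by d6 = -5/4 → (347/12, -5/4)
  seg 4: up by d7 = 9/4 → (347/12, 1)
  seg 5: right by d7 = 9/4 → (187/6, 1)
  seg 6: up by d6 = -5/4 → (187/6, -1/4)
  seg 7: right by d6 = -5/4 → (359/12, -1/4)
  seg 8: left by d8 = 33/4 → (65/3, -1/4)

d4 = 80/3
d5 = 209/3
d6 = -5/4
d7 = 9/4
d8 = 33/4
endpoint = (65/3, -1/4)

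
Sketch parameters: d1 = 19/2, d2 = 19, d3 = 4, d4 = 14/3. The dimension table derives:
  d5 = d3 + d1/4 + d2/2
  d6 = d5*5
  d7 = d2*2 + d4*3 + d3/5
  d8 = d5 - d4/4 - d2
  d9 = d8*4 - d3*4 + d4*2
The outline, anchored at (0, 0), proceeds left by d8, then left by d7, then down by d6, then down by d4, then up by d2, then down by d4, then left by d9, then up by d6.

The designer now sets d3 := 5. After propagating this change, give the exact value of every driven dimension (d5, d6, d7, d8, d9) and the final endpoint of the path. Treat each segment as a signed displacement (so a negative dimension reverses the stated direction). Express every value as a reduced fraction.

d5 = 135/8
d6 = 675/8
d7 = 53
d8 = -79/24
d9 = -143/6
endpoint = (-207/8, 29/3)

Apply edit: d3 := 5
  d5 = d3 + d1/4 + d2/2 = 135/8
  d6 = d5*5 = 675/8
  d7 = d2*2 + d4*3 + d3/5 = 53
  d8 = d5 - d4/4 - d2 = -79/24
  d9 = d8*4 - d3*4 + d4*2 = -143/6
Walk from origin (0, 0):
  seg 1: left by d8 = -79/24 → (79/24, 0)
  seg 2: left by d7 = 53 → (-1193/24, 0)
  seg 3: down by d6 = 675/8 → (-1193/24, -675/8)
  seg 4: down by d4 = 14/3 → (-1193/24, -2137/24)
  seg 5: up by d2 = 19 → (-1193/24, -1681/24)
  seg 6: down by d4 = 14/3 → (-1193/24, -1793/24)
  seg 7: left by d9 = -143/6 → (-207/8, -1793/24)
  seg 8: up by d6 = 675/8 → (-207/8, 29/3)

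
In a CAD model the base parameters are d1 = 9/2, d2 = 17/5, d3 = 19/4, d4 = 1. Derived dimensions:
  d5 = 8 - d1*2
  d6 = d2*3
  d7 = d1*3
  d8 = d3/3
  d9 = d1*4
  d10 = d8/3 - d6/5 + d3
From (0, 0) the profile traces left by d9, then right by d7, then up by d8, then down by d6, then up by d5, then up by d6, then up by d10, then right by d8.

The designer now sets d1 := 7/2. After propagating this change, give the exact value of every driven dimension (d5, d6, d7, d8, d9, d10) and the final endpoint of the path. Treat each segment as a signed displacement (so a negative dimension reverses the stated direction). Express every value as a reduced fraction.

Apply edit: d1 := 7/2
  d5 = 8 - d1*2 = 1
  d6 = d2*3 = 51/5
  d7 = d1*3 = 21/2
  d8 = d3/3 = 19/12
  d9 = d1*4 = 14
  d10 = d8/3 - d6/5 + d3 = 1457/450
Walk from origin (0, 0):
  seg 1: left by d9 = 14 → (-14, 0)
  seg 2: right by d7 = 21/2 → (-7/2, 0)
  seg 3: up by d8 = 19/12 → (-7/2, 19/12)
  seg 4: down by d6 = 51/5 → (-7/2, -517/60)
  seg 5: up by d5 = 1 → (-7/2, -457/60)
  seg 6: up by d6 = 51/5 → (-7/2, 31/12)
  seg 7: up by d10 = 1457/450 → (-7/2, 5239/900)
  seg 8: right by d8 = 19/12 → (-23/12, 5239/900)

d5 = 1
d6 = 51/5
d7 = 21/2
d8 = 19/12
d9 = 14
d10 = 1457/450
endpoint = (-23/12, 5239/900)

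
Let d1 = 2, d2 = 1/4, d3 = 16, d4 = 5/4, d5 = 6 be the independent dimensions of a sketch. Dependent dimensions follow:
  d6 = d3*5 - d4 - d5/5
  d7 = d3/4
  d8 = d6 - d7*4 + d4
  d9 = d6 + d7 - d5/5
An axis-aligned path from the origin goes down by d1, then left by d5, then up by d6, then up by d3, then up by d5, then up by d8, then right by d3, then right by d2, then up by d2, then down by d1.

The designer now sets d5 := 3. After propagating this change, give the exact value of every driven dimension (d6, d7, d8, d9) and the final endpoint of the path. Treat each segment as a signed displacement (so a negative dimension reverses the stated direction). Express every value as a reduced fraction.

d6 = 1563/20
d7 = 4
d8 = 317/5
d9 = 1631/20
endpoint = (53/4, 784/5)

Apply edit: d5 := 3
  d6 = d3*5 - d4 - d5/5 = 1563/20
  d7 = d3/4 = 4
  d8 = d6 - d7*4 + d4 = 317/5
  d9 = d6 + d7 - d5/5 = 1631/20
Walk from origin (0, 0):
  seg 1: down by d1 = 2 → (0, -2)
  seg 2: left by d5 = 3 → (-3, -2)
  seg 3: up by d6 = 1563/20 → (-3, 1523/20)
  seg 4: up by d3 = 16 → (-3, 1843/20)
  seg 5: up by d5 = 3 → (-3, 1903/20)
  seg 6: up by d8 = 317/5 → (-3, 3171/20)
  seg 7: right by d3 = 16 → (13, 3171/20)
  seg 8: right by d2 = 1/4 → (53/4, 3171/20)
  seg 9: up by d2 = 1/4 → (53/4, 794/5)
  seg 10: down by d1 = 2 → (53/4, 784/5)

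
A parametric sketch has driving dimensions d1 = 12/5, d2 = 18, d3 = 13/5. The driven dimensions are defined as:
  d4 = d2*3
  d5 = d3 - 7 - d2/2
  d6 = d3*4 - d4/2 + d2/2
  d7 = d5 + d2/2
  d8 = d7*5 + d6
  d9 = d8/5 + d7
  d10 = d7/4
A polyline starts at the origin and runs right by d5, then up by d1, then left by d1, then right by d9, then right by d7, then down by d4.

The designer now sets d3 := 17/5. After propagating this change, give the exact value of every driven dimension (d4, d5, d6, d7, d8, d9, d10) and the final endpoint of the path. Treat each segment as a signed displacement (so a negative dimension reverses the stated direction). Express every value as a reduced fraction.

Apply edit: d3 := 17/5
  d4 = d2*3 = 54
  d5 = d3 - 7 - d2/2 = -63/5
  d6 = d3*4 - d4/2 + d2/2 = -22/5
  d7 = d5 + d2/2 = -18/5
  d8 = d7*5 + d6 = -112/5
  d9 = d8/5 + d7 = -202/25
  d10 = d7/4 = -9/10
Walk from origin (0, 0):
  seg 1: right by d5 = -63/5 → (-63/5, 0)
  seg 2: up by d1 = 12/5 → (-63/5, 12/5)
  seg 3: left by d1 = 12/5 → (-15, 12/5)
  seg 4: right by d9 = -202/25 → (-577/25, 12/5)
  seg 5: right by d7 = -18/5 → (-667/25, 12/5)
  seg 6: down by d4 = 54 → (-667/25, -258/5)

d4 = 54
d5 = -63/5
d6 = -22/5
d7 = -18/5
d8 = -112/5
d9 = -202/25
d10 = -9/10
endpoint = (-667/25, -258/5)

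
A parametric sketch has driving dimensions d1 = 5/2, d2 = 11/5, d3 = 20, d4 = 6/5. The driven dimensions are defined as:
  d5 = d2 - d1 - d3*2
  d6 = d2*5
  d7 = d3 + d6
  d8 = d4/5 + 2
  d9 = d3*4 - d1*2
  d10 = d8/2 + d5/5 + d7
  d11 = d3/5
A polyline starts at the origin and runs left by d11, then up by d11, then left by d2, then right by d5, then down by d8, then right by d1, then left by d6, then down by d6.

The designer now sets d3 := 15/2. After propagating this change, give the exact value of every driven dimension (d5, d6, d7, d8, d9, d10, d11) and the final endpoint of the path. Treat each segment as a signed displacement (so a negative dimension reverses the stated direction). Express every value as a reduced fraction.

d5 = -153/10
d6 = 11
d7 = 37/2
d8 = 56/25
d9 = 25
d10 = 414/25
d11 = 3/2
endpoint = (-55/2, -587/50)

Apply edit: d3 := 15/2
  d5 = d2 - d1 - d3*2 = -153/10
  d6 = d2*5 = 11
  d7 = d3 + d6 = 37/2
  d8 = d4/5 + 2 = 56/25
  d9 = d3*4 - d1*2 = 25
  d10 = d8/2 + d5/5 + d7 = 414/25
  d11 = d3/5 = 3/2
Walk from origin (0, 0):
  seg 1: left by d11 = 3/2 → (-3/2, 0)
  seg 2: up by d11 = 3/2 → (-3/2, 3/2)
  seg 3: left by d2 = 11/5 → (-37/10, 3/2)
  seg 4: right by d5 = -153/10 → (-19, 3/2)
  seg 5: down by d8 = 56/25 → (-19, -37/50)
  seg 6: right by d1 = 5/2 → (-33/2, -37/50)
  seg 7: left by d6 = 11 → (-55/2, -37/50)
  seg 8: down by d6 = 11 → (-55/2, -587/50)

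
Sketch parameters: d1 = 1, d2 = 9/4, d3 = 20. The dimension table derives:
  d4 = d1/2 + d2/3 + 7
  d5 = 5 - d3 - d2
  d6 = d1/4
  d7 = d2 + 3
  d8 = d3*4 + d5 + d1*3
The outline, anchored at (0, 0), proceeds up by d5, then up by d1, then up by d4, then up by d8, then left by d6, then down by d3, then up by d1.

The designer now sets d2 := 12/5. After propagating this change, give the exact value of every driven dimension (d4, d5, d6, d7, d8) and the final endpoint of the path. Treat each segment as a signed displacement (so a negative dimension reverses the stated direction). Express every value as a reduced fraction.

d4 = 83/10
d5 = -87/5
d6 = 1/4
d7 = 27/5
d8 = 328/5
endpoint = (-1/4, 77/2)

Apply edit: d2 := 12/5
  d4 = d1/2 + d2/3 + 7 = 83/10
  d5 = 5 - d3 - d2 = -87/5
  d6 = d1/4 = 1/4
  d7 = d2 + 3 = 27/5
  d8 = d3*4 + d5 + d1*3 = 328/5
Walk from origin (0, 0):
  seg 1: up by d5 = -87/5 → (0, -87/5)
  seg 2: up by d1 = 1 → (0, -82/5)
  seg 3: up by d4 = 83/10 → (0, -81/10)
  seg 4: up by d8 = 328/5 → (0, 115/2)
  seg 5: left by d6 = 1/4 → (-1/4, 115/2)
  seg 6: down by d3 = 20 → (-1/4, 75/2)
  seg 7: up by d1 = 1 → (-1/4, 77/2)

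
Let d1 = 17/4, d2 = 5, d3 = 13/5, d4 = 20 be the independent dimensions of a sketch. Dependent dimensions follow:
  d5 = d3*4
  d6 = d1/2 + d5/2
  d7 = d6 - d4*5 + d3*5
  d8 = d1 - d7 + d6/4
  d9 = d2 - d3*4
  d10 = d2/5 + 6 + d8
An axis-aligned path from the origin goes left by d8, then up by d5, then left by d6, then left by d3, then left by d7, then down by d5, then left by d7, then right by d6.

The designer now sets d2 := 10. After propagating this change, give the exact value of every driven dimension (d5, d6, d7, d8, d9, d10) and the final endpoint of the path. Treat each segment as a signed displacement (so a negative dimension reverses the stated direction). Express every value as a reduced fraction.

d5 = 52/5
d6 = 293/40
d7 = -3187/40
d8 = 13721/160
d9 = -2/5
d10 = 15001/160
endpoint = (11359/160, 0)

Apply edit: d2 := 10
  d5 = d3*4 = 52/5
  d6 = d1/2 + d5/2 = 293/40
  d7 = d6 - d4*5 + d3*5 = -3187/40
  d8 = d1 - d7 + d6/4 = 13721/160
  d9 = d2 - d3*4 = -2/5
  d10 = d2/5 + 6 + d8 = 15001/160
Walk from origin (0, 0):
  seg 1: left by d8 = 13721/160 → (-13721/160, 0)
  seg 2: up by d5 = 52/5 → (-13721/160, 52/5)
  seg 3: left by d6 = 293/40 → (-14893/160, 52/5)
  seg 4: left by d3 = 13/5 → (-15309/160, 52/5)
  seg 5: left by d7 = -3187/40 → (-2561/160, 52/5)
  seg 6: down by d5 = 52/5 → (-2561/160, 0)
  seg 7: left by d7 = -3187/40 → (10187/160, 0)
  seg 8: right by d6 = 293/40 → (11359/160, 0)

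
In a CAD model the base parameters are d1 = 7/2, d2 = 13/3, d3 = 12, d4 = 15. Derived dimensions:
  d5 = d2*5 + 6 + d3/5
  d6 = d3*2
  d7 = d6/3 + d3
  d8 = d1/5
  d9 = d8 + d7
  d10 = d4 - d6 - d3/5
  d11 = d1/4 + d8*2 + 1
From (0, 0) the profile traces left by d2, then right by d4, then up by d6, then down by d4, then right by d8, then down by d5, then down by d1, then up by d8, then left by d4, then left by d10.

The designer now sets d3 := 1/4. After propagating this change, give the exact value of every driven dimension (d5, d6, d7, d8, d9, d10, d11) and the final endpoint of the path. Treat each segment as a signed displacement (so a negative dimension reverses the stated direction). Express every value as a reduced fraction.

d5 = 1663/60
d6 = 1/2
d7 = 5/12
d8 = 7/10
d9 = 67/60
d10 = 289/20
d11 = 131/40
endpoint = (-217/12, -2701/60)

Apply edit: d3 := 1/4
  d5 = d2*5 + 6 + d3/5 = 1663/60
  d6 = d3*2 = 1/2
  d7 = d6/3 + d3 = 5/12
  d8 = d1/5 = 7/10
  d9 = d8 + d7 = 67/60
  d10 = d4 - d6 - d3/5 = 289/20
  d11 = d1/4 + d8*2 + 1 = 131/40
Walk from origin (0, 0):
  seg 1: left by d2 = 13/3 → (-13/3, 0)
  seg 2: right by d4 = 15 → (32/3, 0)
  seg 3: up by d6 = 1/2 → (32/3, 1/2)
  seg 4: down by d4 = 15 → (32/3, -29/2)
  seg 5: right by d8 = 7/10 → (341/30, -29/2)
  seg 6: down by d5 = 1663/60 → (341/30, -2533/60)
  seg 7: down by d1 = 7/2 → (341/30, -2743/60)
  seg 8: up by d8 = 7/10 → (341/30, -2701/60)
  seg 9: left by d4 = 15 → (-109/30, -2701/60)
  seg 10: left by d10 = 289/20 → (-217/12, -2701/60)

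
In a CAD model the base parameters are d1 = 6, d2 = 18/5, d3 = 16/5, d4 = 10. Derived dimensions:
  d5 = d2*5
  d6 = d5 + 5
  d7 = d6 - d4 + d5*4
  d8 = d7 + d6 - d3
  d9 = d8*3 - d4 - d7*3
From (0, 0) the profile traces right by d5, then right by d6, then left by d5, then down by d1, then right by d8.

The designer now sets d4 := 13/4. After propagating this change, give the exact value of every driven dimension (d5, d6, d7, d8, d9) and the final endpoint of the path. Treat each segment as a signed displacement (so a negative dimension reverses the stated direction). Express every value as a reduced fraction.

d5 = 18
d6 = 23
d7 = 367/4
d8 = 2231/20
d9 = 1123/20
endpoint = (2691/20, -6)

Apply edit: d4 := 13/4
  d5 = d2*5 = 18
  d6 = d5 + 5 = 23
  d7 = d6 - d4 + d5*4 = 367/4
  d8 = d7 + d6 - d3 = 2231/20
  d9 = d8*3 - d4 - d7*3 = 1123/20
Walk from origin (0, 0):
  seg 1: right by d5 = 18 → (18, 0)
  seg 2: right by d6 = 23 → (41, 0)
  seg 3: left by d5 = 18 → (23, 0)
  seg 4: down by d1 = 6 → (23, -6)
  seg 5: right by d8 = 2231/20 → (2691/20, -6)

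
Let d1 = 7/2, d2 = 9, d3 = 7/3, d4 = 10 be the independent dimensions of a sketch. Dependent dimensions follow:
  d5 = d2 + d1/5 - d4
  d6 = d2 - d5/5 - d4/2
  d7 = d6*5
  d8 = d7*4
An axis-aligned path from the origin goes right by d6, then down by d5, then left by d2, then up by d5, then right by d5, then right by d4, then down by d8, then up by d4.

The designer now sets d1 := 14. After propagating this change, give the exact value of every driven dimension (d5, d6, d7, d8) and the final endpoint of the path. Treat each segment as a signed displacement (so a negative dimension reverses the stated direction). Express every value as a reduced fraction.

Apply edit: d1 := 14
  d5 = d2 + d1/5 - d4 = 9/5
  d6 = d2 - d5/5 - d4/2 = 91/25
  d7 = d6*5 = 91/5
  d8 = d7*4 = 364/5
Walk from origin (0, 0):
  seg 1: right by d6 = 91/25 → (91/25, 0)
  seg 2: down by d5 = 9/5 → (91/25, -9/5)
  seg 3: left by d2 = 9 → (-134/25, -9/5)
  seg 4: up by d5 = 9/5 → (-134/25, 0)
  seg 5: right by d5 = 9/5 → (-89/25, 0)
  seg 6: right by d4 = 10 → (161/25, 0)
  seg 7: down by d8 = 364/5 → (161/25, -364/5)
  seg 8: up by d4 = 10 → (161/25, -314/5)

d5 = 9/5
d6 = 91/25
d7 = 91/5
d8 = 364/5
endpoint = (161/25, -314/5)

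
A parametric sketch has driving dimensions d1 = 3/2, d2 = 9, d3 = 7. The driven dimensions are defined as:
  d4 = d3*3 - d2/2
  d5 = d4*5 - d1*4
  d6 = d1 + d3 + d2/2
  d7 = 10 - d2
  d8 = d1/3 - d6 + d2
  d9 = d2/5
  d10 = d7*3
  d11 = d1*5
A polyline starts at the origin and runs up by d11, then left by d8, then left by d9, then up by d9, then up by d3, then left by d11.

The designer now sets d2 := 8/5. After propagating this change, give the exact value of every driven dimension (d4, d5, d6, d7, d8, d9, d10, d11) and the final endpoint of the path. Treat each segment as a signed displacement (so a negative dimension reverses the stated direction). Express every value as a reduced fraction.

Apply edit: d2 := 8/5
  d4 = d3*3 - d2/2 = 101/5
  d5 = d4*5 - d1*4 = 95
  d6 = d1 + d3 + d2/2 = 93/10
  d7 = 10 - d2 = 42/5
  d8 = d1/3 - d6 + d2 = -36/5
  d9 = d2/5 = 8/25
  d10 = d7*3 = 126/5
  d11 = d1*5 = 15/2
Walk from origin (0, 0):
  seg 1: up by d11 = 15/2 → (0, 15/2)
  seg 2: left by d8 = -36/5 → (36/5, 15/2)
  seg 3: left by d9 = 8/25 → (172/25, 15/2)
  seg 4: up by d9 = 8/25 → (172/25, 391/50)
  seg 5: up by d3 = 7 → (172/25, 741/50)
  seg 6: left by d11 = 15/2 → (-31/50, 741/50)

d4 = 101/5
d5 = 95
d6 = 93/10
d7 = 42/5
d8 = -36/5
d9 = 8/25
d10 = 126/5
d11 = 15/2
endpoint = (-31/50, 741/50)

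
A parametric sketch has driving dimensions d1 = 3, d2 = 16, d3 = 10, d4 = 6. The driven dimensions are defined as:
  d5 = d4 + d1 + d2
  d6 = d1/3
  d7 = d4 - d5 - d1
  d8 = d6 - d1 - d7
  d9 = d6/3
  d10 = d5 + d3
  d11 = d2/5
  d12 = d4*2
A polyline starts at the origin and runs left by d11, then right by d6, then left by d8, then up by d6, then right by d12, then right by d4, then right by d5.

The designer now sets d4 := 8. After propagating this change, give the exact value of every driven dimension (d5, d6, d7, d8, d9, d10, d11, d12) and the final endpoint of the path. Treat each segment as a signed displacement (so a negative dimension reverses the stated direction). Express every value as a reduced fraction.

d5 = 27
d6 = 1
d7 = -22
d8 = 20
d9 = 1/3
d10 = 37
d11 = 16/5
d12 = 16
endpoint = (144/5, 1)

Apply edit: d4 := 8
  d5 = d4 + d1 + d2 = 27
  d6 = d1/3 = 1
  d7 = d4 - d5 - d1 = -22
  d8 = d6 - d1 - d7 = 20
  d9 = d6/3 = 1/3
  d10 = d5 + d3 = 37
  d11 = d2/5 = 16/5
  d12 = d4*2 = 16
Walk from origin (0, 0):
  seg 1: left by d11 = 16/5 → (-16/5, 0)
  seg 2: right by d6 = 1 → (-11/5, 0)
  seg 3: left by d8 = 20 → (-111/5, 0)
  seg 4: up by d6 = 1 → (-111/5, 1)
  seg 5: right by d12 = 16 → (-31/5, 1)
  seg 6: right by d4 = 8 → (9/5, 1)
  seg 7: right by d5 = 27 → (144/5, 1)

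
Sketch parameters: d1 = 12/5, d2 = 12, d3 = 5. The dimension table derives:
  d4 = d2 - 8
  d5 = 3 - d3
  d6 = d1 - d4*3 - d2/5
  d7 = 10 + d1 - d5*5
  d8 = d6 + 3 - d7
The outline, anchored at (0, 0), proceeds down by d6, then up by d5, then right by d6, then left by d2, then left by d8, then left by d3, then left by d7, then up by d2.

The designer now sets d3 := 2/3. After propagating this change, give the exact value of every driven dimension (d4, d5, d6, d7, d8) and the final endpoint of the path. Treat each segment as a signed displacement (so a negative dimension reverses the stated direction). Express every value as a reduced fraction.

d4 = 4
d5 = 7/3
d6 = -12
d7 = 11/15
d8 = -146/15
endpoint = (-47/3, 79/3)

Apply edit: d3 := 2/3
  d4 = d2 - 8 = 4
  d5 = 3 - d3 = 7/3
  d6 = d1 - d4*3 - d2/5 = -12
  d7 = 10 + d1 - d5*5 = 11/15
  d8 = d6 + 3 - d7 = -146/15
Walk from origin (0, 0):
  seg 1: down by d6 = -12 → (0, 12)
  seg 2: up by d5 = 7/3 → (0, 43/3)
  seg 3: right by d6 = -12 → (-12, 43/3)
  seg 4: left by d2 = 12 → (-24, 43/3)
  seg 5: left by d8 = -146/15 → (-214/15, 43/3)
  seg 6: left by d3 = 2/3 → (-224/15, 43/3)
  seg 7: left by d7 = 11/15 → (-47/3, 43/3)
  seg 8: up by d2 = 12 → (-47/3, 79/3)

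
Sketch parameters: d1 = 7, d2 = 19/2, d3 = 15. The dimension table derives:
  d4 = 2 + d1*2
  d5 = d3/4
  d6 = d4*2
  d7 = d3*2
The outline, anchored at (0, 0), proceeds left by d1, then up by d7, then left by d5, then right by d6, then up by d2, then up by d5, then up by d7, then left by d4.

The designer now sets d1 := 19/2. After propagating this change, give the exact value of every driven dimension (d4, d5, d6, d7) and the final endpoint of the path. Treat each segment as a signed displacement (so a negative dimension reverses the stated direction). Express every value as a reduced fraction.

Apply edit: d1 := 19/2
  d4 = 2 + d1*2 = 21
  d5 = d3/4 = 15/4
  d6 = d4*2 = 42
  d7 = d3*2 = 30
Walk from origin (0, 0):
  seg 1: left by d1 = 19/2 → (-19/2, 0)
  seg 2: up by d7 = 30 → (-19/2, 30)
  seg 3: left by d5 = 15/4 → (-53/4, 30)
  seg 4: right by d6 = 42 → (115/4, 30)
  seg 5: up by d2 = 19/2 → (115/4, 79/2)
  seg 6: up by d5 = 15/4 → (115/4, 173/4)
  seg 7: up by d7 = 30 → (115/4, 293/4)
  seg 8: left by d4 = 21 → (31/4, 293/4)

d4 = 21
d5 = 15/4
d6 = 42
d7 = 30
endpoint = (31/4, 293/4)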